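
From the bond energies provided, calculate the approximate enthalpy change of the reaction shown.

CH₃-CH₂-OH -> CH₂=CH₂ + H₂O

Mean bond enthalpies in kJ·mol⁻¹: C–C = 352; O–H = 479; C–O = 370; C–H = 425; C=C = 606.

ΔH ≈ +62 kJ

Bonds broken (reactants):
  C–C: 1 × 352 = 352
  C–H: 5 × 425 = 2125
  C–O: 1 × 370 = 370
  O–H: 1 × 479 = 479
  Σ(broken) = 3326 kJ
Bonds formed (products):
  C–H: 4 × 425 = 1700
  C=C: 1 × 606 = 606
  O–H: 2 × 479 = 958
  Σ(formed) = 3264 kJ
ΔH = Σ(broken) − Σ(formed) = 3326 − 3264 = +62 kJ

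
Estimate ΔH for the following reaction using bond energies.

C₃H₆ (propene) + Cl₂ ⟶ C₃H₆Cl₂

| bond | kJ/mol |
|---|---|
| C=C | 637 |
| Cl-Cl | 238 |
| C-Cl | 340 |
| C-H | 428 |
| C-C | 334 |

Bonds broken (reactants):
  C-C: 1 × 334 = 334
  C-H: 6 × 428 = 2568
  C=C: 1 × 637 = 637
  Cl-Cl: 1 × 238 = 238
  Σ(broken) = 3777 kJ
Bonds formed (products):
  C-C: 2 × 334 = 668
  C-Cl: 2 × 340 = 680
  C-H: 6 × 428 = 2568
  Σ(formed) = 3916 kJ
ΔH = Σ(broken) − Σ(formed) = 3777 − 3916 = −139 kJ

ΔH ≈ −139 kJ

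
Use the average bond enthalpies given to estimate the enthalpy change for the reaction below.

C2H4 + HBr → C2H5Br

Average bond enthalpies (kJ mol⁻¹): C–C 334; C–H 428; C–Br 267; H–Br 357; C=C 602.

Bonds broken (reactants):
  C–H: 4 × 428 = 1712
  C=C: 1 × 602 = 602
  H–Br: 1 × 357 = 357
  Σ(broken) = 2671 kJ
Bonds formed (products):
  C–Br: 1 × 267 = 267
  C–C: 1 × 334 = 334
  C–H: 5 × 428 = 2140
  Σ(formed) = 2741 kJ
ΔH = Σ(broken) − Σ(formed) = 2671 − 2741 = −70 kJ

ΔH ≈ −70 kJ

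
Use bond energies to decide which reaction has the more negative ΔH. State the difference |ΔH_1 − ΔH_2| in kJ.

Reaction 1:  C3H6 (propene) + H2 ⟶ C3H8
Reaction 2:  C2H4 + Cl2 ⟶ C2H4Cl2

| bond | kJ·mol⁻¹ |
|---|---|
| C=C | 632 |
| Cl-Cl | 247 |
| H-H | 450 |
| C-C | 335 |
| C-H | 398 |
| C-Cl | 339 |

Reaction 2, by 85 kJ

Reaction 1:
  Bonds broken (reactants):
    C-C: 1 × 335 = 335
    C-H: 6 × 398 = 2388
    C=C: 1 × 632 = 632
    H-H: 1 × 450 = 450
    Σ(broken) = 3805 kJ
  Bonds formed (products):
    C-C: 2 × 335 = 670
    C-H: 8 × 398 = 3184
    Σ(formed) = 3854 kJ
  ΔH_1 = 3805 − 3854 = −49 kJ
Reaction 2:
  Bonds broken (reactants):
    C-H: 4 × 398 = 1592
    C=C: 1 × 632 = 632
    Cl-Cl: 1 × 247 = 247
    Σ(broken) = 2471 kJ
  Bonds formed (products):
    C-C: 1 × 335 = 335
    C-Cl: 2 × 339 = 678
    C-H: 4 × 398 = 1592
    Σ(formed) = 2605 kJ
  ΔH_2 = 2471 − 2605 = −134 kJ
ΔH_1 − ΔH_2 = +85 kJ, so reaction 2 has the more negative ΔH; |ΔH_1 − ΔH_2| = 85 kJ.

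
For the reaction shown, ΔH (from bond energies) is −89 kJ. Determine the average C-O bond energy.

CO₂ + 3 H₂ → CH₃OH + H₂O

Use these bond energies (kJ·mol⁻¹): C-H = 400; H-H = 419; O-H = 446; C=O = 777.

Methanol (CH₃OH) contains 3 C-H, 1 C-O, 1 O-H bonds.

D(C-O) ≈ 362 kJ/mol

Let D be the C-O bond energy.
Σ(broken) = 2×777 + 3×419 = 2811
Σ(formed) = 3×400 + 1×D + 3×446 = 2538 + D
ΔH = Σ(broken) − Σ(formed) = (2811) − (2538 + D) = +273 − D
Setting this equal to −89 kJ gives D = 362 kJ/mol.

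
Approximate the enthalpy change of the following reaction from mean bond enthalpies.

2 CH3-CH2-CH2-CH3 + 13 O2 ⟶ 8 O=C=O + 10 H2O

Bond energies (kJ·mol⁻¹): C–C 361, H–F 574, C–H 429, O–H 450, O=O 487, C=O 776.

Bonds broken (reactants):
  C–C: 6 × 361 = 2166
  C–H: 20 × 429 = 8580
  O=O: 13 × 487 = 6331
  Σ(broken) = 17077 kJ
Bonds formed (products):
  C=O: 16 × 776 = 12416
  O–H: 20 × 450 = 9000
  Σ(formed) = 21416 kJ
ΔH = Σ(broken) − Σ(formed) = 17077 − 21416 = −4339 kJ

ΔH ≈ −4339 kJ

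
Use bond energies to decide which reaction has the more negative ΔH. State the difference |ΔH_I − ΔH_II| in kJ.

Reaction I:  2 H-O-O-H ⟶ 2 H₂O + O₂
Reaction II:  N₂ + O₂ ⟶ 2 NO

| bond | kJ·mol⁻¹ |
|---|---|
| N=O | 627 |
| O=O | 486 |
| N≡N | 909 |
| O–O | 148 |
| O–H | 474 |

Reaction I:
  Bonds broken (reactants):
    O–H: 4 × 474 = 1896
    O–O: 2 × 148 = 296
    Σ(broken) = 2192 kJ
  Bonds formed (products):
    O–H: 4 × 474 = 1896
    O=O: 1 × 486 = 486
    Σ(formed) = 2382 kJ
  ΔH_I = 2192 − 2382 = −190 kJ
Reaction II:
  Bonds broken (reactants):
    N≡N: 1 × 909 = 909
    O=O: 1 × 486 = 486
    Σ(broken) = 1395 kJ
  Bonds formed (products):
    N=O: 2 × 627 = 1254
    Σ(formed) = 1254 kJ
  ΔH_II = 1395 − 1254 = +141 kJ
ΔH_I − ΔH_II = −331 kJ, so reaction I has the more negative ΔH; |ΔH_I − ΔH_II| = 331 kJ.

Reaction I, by 331 kJ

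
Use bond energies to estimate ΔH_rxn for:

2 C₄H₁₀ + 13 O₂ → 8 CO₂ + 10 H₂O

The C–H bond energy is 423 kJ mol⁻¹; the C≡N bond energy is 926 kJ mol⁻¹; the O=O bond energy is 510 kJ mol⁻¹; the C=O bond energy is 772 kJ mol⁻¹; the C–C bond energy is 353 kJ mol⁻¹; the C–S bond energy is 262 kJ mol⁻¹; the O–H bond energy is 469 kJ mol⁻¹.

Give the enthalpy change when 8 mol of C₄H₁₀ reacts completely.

ΔH = −18096 kJ

Bonds broken (reactants):
  C–C: 6 × 353 = 2118
  C–H: 20 × 423 = 8460
  O=O: 13 × 510 = 6630
  Σ(broken) = 17208 kJ
Bonds formed (products):
  C=O: 16 × 772 = 12352
  O–H: 20 × 469 = 9380
  Σ(formed) = 21732 kJ
ΔH = Σ(broken) − Σ(formed) = 17208 − 21732 = −4524 kJ
For 4× the reaction as written: 4 × (−4524) = −18096 kJ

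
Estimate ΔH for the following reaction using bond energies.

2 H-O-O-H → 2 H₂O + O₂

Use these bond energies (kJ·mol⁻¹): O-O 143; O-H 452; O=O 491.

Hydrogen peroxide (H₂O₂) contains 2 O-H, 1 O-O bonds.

Bonds broken (reactants):
  O-H: 4 × 452 = 1808
  O-O: 2 × 143 = 286
  Σ(broken) = 2094 kJ
Bonds formed (products):
  O-H: 4 × 452 = 1808
  O=O: 1 × 491 = 491
  Σ(formed) = 2299 kJ
ΔH = Σ(broken) − Σ(formed) = 2094 − 2299 = −205 kJ

ΔH ≈ −205 kJ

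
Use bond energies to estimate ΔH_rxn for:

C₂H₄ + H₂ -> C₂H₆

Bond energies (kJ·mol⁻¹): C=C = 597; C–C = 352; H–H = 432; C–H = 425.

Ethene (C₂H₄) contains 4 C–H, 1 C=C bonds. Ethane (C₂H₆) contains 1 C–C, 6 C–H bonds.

ΔH ≈ −173 kJ

Bonds broken (reactants):
  C–H: 4 × 425 = 1700
  C=C: 1 × 597 = 597
  H–H: 1 × 432 = 432
  Σ(broken) = 2729 kJ
Bonds formed (products):
  C–C: 1 × 352 = 352
  C–H: 6 × 425 = 2550
  Σ(formed) = 2902 kJ
ΔH = Σ(broken) − Σ(formed) = 2729 − 2902 = −173 kJ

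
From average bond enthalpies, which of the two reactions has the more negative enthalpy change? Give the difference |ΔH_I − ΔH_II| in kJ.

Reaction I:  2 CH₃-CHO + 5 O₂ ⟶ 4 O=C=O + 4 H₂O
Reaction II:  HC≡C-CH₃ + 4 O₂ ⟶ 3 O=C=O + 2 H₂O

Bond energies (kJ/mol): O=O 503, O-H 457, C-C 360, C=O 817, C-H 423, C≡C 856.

Reaction I:
  Bonds broken (reactants):
    C-C: 2 × 360 = 720
    C-H: 8 × 423 = 3384
    C=O: 2 × 817 = 1634
    O=O: 5 × 503 = 2515
    Σ(broken) = 8253 kJ
  Bonds formed (products):
    C=O: 8 × 817 = 6536
    O-H: 8 × 457 = 3656
    Σ(formed) = 10192 kJ
  ΔH_I = 8253 − 10192 = −1939 kJ
Reaction II:
  Bonds broken (reactants):
    C≡C: 1 × 856 = 856
    C-C: 1 × 360 = 360
    C-H: 4 × 423 = 1692
    O=O: 4 × 503 = 2012
    Σ(broken) = 4920 kJ
  Bonds formed (products):
    C=O: 6 × 817 = 4902
    O-H: 4 × 457 = 1828
    Σ(formed) = 6730 kJ
  ΔH_II = 4920 − 6730 = −1810 kJ
ΔH_I − ΔH_II = −129 kJ, so reaction I has the more negative ΔH; |ΔH_I − ΔH_II| = 129 kJ.

Reaction I, by 129 kJ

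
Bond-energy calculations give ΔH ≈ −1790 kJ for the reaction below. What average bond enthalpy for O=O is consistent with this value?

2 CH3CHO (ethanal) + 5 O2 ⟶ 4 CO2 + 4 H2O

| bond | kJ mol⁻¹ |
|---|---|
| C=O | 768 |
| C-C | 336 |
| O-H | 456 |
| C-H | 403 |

Let D be the O=O bond energy.
Σ(broken) = 2×336 + 8×403 + 2×768 + 5×D = 5432 + 5D
Σ(formed) = 8×768 + 8×456 = 9792
ΔH = Σ(broken) − Σ(formed) = (5432 + 5D) − (9792) = −4360 + 5D
Setting this equal to −1790 kJ gives 5D = 2570, so D = 514 kJ/mol.

D(O=O) ≈ 514 kJ/mol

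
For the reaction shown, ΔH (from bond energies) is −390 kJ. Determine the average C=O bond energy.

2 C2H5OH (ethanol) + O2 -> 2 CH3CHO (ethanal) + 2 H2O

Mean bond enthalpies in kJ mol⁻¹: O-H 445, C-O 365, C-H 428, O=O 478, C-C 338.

Let D be the C=O bond energy.
Σ(broken) = 2×338 + 10×428 + 2×365 + 2×445 + 1×478 = 7054
Σ(formed) = 2×338 + 8×428 + 2×D + 4×445 = 5880 + 2D
ΔH = Σ(broken) − Σ(formed) = (7054) − (5880 + 2D) = +1174 − 2D
Setting this equal to −390 kJ gives 2D = 1564, so D = 782 kJ/mol.

D(C=O) ≈ 782 kJ/mol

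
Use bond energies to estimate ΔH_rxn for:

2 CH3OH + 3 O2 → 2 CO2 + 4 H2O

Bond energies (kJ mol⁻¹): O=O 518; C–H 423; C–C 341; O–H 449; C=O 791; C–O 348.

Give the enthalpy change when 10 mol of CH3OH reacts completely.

ΔH = −5350 kJ

Bonds broken (reactants):
  C–H: 6 × 423 = 2538
  C–O: 2 × 348 = 696
  O–H: 2 × 449 = 898
  O=O: 3 × 518 = 1554
  Σ(broken) = 5686 kJ
Bonds formed (products):
  C=O: 4 × 791 = 3164
  O–H: 8 × 449 = 3592
  Σ(formed) = 6756 kJ
ΔH = Σ(broken) − Σ(formed) = 5686 − 6756 = −1070 kJ
For 5× the reaction as written: 5 × (−1070) = −5350 kJ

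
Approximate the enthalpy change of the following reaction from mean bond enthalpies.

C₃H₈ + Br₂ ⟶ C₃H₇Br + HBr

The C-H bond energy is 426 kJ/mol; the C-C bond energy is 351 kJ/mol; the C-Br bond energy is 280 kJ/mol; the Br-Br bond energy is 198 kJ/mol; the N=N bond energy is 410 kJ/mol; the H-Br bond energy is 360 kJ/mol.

Bonds broken (reactants):
  Br-Br: 1 × 198 = 198
  C-C: 2 × 351 = 702
  C-H: 8 × 426 = 3408
  Σ(broken) = 4308 kJ
Bonds formed (products):
  C-Br: 1 × 280 = 280
  C-C: 2 × 351 = 702
  C-H: 7 × 426 = 2982
  H-Br: 1 × 360 = 360
  Σ(formed) = 4324 kJ
ΔH = Σ(broken) − Σ(formed) = 4308 − 4324 = −16 kJ

ΔH ≈ −16 kJ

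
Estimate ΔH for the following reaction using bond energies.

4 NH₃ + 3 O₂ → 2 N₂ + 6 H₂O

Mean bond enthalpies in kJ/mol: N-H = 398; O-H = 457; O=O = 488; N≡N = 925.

Bonds broken (reactants):
  N-H: 12 × 398 = 4776
  O=O: 3 × 488 = 1464
  Σ(broken) = 6240 kJ
Bonds formed (products):
  N≡N: 2 × 925 = 1850
  O-H: 12 × 457 = 5484
  Σ(formed) = 7334 kJ
ΔH = Σ(broken) − Σ(formed) = 6240 − 7334 = −1094 kJ

ΔH ≈ −1094 kJ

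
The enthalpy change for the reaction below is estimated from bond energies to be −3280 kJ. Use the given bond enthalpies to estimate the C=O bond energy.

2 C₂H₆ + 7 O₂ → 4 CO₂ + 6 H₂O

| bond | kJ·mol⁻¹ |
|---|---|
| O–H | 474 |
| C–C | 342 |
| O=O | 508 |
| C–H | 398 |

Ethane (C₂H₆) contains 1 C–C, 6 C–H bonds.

Let D be the C=O bond energy.
Σ(broken) = 2×342 + 12×398 + 7×508 = 9016
Σ(formed) = 8×D + 12×474 = 5688 + 8D
ΔH = Σ(broken) − Σ(formed) = (9016) − (5688 + 8D) = +3328 − 8D
Setting this equal to −3280 kJ gives 8D = 6608, so D = 826 kJ/mol.

D(C=O) ≈ 826 kJ/mol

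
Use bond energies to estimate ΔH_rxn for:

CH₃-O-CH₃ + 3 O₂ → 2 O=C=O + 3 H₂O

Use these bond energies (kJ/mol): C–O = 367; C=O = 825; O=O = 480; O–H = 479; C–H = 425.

ΔH ≈ −1450 kJ

Bonds broken (reactants):
  C–H: 6 × 425 = 2550
  C–O: 2 × 367 = 734
  O=O: 3 × 480 = 1440
  Σ(broken) = 4724 kJ
Bonds formed (products):
  C=O: 4 × 825 = 3300
  O–H: 6 × 479 = 2874
  Σ(formed) = 6174 kJ
ΔH = Σ(broken) − Σ(formed) = 4724 − 6174 = −1450 kJ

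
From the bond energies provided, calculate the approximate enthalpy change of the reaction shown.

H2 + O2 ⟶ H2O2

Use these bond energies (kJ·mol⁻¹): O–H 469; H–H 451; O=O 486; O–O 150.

ΔH ≈ −151 kJ

Bonds broken (reactants):
  H–H: 1 × 451 = 451
  O=O: 1 × 486 = 486
  Σ(broken) = 937 kJ
Bonds formed (products):
  O–H: 2 × 469 = 938
  O–O: 1 × 150 = 150
  Σ(formed) = 1088 kJ
ΔH = Σ(broken) − Σ(formed) = 937 − 1088 = −151 kJ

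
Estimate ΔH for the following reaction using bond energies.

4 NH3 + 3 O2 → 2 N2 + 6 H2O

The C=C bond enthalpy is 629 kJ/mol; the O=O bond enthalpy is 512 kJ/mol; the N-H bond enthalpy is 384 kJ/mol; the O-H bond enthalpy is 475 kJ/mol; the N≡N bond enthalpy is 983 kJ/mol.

ΔH ≈ −1522 kJ

Bonds broken (reactants):
  N-H: 12 × 384 = 4608
  O=O: 3 × 512 = 1536
  Σ(broken) = 6144 kJ
Bonds formed (products):
  N≡N: 2 × 983 = 1966
  O-H: 12 × 475 = 5700
  Σ(formed) = 7666 kJ
ΔH = Σ(broken) − Σ(formed) = 6144 − 7666 = −1522 kJ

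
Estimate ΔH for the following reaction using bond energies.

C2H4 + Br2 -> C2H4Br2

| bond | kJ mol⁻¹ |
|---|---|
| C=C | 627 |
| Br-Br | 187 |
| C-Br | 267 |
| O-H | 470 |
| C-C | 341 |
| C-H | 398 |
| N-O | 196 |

Bonds broken (reactants):
  Br-Br: 1 × 187 = 187
  C-H: 4 × 398 = 1592
  C=C: 1 × 627 = 627
  Σ(broken) = 2406 kJ
Bonds formed (products):
  C-Br: 2 × 267 = 534
  C-C: 1 × 341 = 341
  C-H: 4 × 398 = 1592
  Σ(formed) = 2467 kJ
ΔH = Σ(broken) − Σ(formed) = 2406 − 2467 = −61 kJ

ΔH ≈ −61 kJ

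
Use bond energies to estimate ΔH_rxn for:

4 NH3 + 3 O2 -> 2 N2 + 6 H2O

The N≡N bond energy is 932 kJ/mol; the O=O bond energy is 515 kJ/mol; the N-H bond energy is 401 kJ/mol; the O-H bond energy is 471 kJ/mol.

Bonds broken (reactants):
  N-H: 12 × 401 = 4812
  O=O: 3 × 515 = 1545
  Σ(broken) = 6357 kJ
Bonds formed (products):
  N≡N: 2 × 932 = 1864
  O-H: 12 × 471 = 5652
  Σ(formed) = 7516 kJ
ΔH = Σ(broken) − Σ(formed) = 6357 − 7516 = −1159 kJ

ΔH ≈ −1159 kJ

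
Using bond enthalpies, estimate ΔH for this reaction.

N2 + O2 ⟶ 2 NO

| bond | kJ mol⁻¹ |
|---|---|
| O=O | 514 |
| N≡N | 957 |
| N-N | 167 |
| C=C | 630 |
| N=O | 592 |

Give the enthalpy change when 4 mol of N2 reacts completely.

ΔH = +1148 kJ

Bonds broken (reactants):
  N≡N: 1 × 957 = 957
  O=O: 1 × 514 = 514
  Σ(broken) = 1471 kJ
Bonds formed (products):
  N=O: 2 × 592 = 1184
  Σ(formed) = 1184 kJ
ΔH = Σ(broken) − Σ(formed) = 1471 − 1184 = +287 kJ
For 4× the reaction as written: 4 × (+287) = +1148 kJ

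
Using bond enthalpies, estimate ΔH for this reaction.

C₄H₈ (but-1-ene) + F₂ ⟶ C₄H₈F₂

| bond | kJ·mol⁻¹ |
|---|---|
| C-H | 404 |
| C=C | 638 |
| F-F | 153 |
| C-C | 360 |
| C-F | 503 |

Bonds broken (reactants):
  C-C: 2 × 360 = 720
  C-H: 8 × 404 = 3232
  C=C: 1 × 638 = 638
  F-F: 1 × 153 = 153
  Σ(broken) = 4743 kJ
Bonds formed (products):
  C-C: 3 × 360 = 1080
  C-F: 2 × 503 = 1006
  C-H: 8 × 404 = 3232
  Σ(formed) = 5318 kJ
ΔH = Σ(broken) − Σ(formed) = 4743 − 5318 = −575 kJ

ΔH ≈ −575 kJ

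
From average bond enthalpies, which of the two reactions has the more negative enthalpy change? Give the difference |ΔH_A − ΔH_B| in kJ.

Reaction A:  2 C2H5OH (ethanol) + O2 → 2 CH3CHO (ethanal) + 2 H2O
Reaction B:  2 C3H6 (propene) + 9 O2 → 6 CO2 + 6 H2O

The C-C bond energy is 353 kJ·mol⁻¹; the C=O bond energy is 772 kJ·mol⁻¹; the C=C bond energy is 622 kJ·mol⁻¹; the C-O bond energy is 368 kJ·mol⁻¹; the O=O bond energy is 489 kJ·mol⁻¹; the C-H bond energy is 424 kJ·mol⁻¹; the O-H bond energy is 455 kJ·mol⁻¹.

Reaction A:
  Bonds broken (reactants):
    C-C: 2 × 353 = 706
    C-H: 10 × 424 = 4240
    C-O: 2 × 368 = 736
    O-H: 2 × 455 = 910
    O=O: 1 × 489 = 489
    Σ(broken) = 7081 kJ
  Bonds formed (products):
    C-C: 2 × 353 = 706
    C-H: 8 × 424 = 3392
    C=O: 2 × 772 = 1544
    O-H: 4 × 455 = 1820
    Σ(formed) = 7462 kJ
  ΔH_A = 7081 − 7462 = −381 kJ
Reaction B:
  Bonds broken (reactants):
    C-C: 2 × 353 = 706
    C-H: 12 × 424 = 5088
    C=C: 2 × 622 = 1244
    O=O: 9 × 489 = 4401
    Σ(broken) = 11439 kJ
  Bonds formed (products):
    C=O: 12 × 772 = 9264
    O-H: 12 × 455 = 5460
    Σ(formed) = 14724 kJ
  ΔH_B = 11439 − 14724 = −3285 kJ
ΔH_A − ΔH_B = +2904 kJ, so reaction B has the more negative ΔH; |ΔH_A − ΔH_B| = 2904 kJ.

Reaction B, by 2904 kJ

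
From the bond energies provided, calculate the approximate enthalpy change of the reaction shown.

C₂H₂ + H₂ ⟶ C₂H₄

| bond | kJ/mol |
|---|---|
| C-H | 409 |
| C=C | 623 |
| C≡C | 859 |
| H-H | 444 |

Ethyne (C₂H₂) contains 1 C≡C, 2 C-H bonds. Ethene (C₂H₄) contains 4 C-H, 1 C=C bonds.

ΔH ≈ −138 kJ

Bonds broken (reactants):
  C≡C: 1 × 859 = 859
  C-H: 2 × 409 = 818
  H-H: 1 × 444 = 444
  Σ(broken) = 2121 kJ
Bonds formed (products):
  C-H: 4 × 409 = 1636
  C=C: 1 × 623 = 623
  Σ(formed) = 2259 kJ
ΔH = Σ(broken) − Σ(formed) = 2121 − 2259 = −138 kJ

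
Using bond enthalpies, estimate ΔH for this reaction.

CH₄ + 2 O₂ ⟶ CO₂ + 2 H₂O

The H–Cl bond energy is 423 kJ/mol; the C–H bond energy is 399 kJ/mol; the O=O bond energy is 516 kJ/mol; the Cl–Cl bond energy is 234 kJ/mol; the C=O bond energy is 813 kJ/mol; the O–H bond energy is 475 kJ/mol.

Bonds broken (reactants):
  C–H: 4 × 399 = 1596
  O=O: 2 × 516 = 1032
  Σ(broken) = 2628 kJ
Bonds formed (products):
  C=O: 2 × 813 = 1626
  O–H: 4 × 475 = 1900
  Σ(formed) = 3526 kJ
ΔH = Σ(broken) − Σ(formed) = 2628 − 3526 = −898 kJ

ΔH ≈ −898 kJ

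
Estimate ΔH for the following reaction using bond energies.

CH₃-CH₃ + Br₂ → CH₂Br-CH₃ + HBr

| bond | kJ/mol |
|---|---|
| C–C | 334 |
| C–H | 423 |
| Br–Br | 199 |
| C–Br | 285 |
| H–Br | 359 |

Bonds broken (reactants):
  Br–Br: 1 × 199 = 199
  C–C: 1 × 334 = 334
  C–H: 6 × 423 = 2538
  Σ(broken) = 3071 kJ
Bonds formed (products):
  C–Br: 1 × 285 = 285
  C–C: 1 × 334 = 334
  C–H: 5 × 423 = 2115
  H–Br: 1 × 359 = 359
  Σ(formed) = 3093 kJ
ΔH = Σ(broken) − Σ(formed) = 3071 − 3093 = −22 kJ

ΔH ≈ −22 kJ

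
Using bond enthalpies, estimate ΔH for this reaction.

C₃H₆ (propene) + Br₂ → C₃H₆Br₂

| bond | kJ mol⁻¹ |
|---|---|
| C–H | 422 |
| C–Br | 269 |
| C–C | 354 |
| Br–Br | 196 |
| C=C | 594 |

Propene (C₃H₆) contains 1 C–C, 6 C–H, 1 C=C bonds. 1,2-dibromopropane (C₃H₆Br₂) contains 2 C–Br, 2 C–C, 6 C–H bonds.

Bonds broken (reactants):
  Br–Br: 1 × 196 = 196
  C–C: 1 × 354 = 354
  C–H: 6 × 422 = 2532
  C=C: 1 × 594 = 594
  Σ(broken) = 3676 kJ
Bonds formed (products):
  C–Br: 2 × 269 = 538
  C–C: 2 × 354 = 708
  C–H: 6 × 422 = 2532
  Σ(formed) = 3778 kJ
ΔH = Σ(broken) − Σ(formed) = 3676 − 3778 = −102 kJ

ΔH ≈ −102 kJ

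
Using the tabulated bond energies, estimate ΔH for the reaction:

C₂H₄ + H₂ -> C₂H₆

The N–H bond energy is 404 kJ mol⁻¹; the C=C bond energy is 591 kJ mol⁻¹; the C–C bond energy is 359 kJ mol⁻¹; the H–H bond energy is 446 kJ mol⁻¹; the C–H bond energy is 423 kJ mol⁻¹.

Bonds broken (reactants):
  C–H: 4 × 423 = 1692
  C=C: 1 × 591 = 591
  H–H: 1 × 446 = 446
  Σ(broken) = 2729 kJ
Bonds formed (products):
  C–C: 1 × 359 = 359
  C–H: 6 × 423 = 2538
  Σ(formed) = 2897 kJ
ΔH = Σ(broken) − Σ(formed) = 2729 − 2897 = −168 kJ

ΔH ≈ −168 kJ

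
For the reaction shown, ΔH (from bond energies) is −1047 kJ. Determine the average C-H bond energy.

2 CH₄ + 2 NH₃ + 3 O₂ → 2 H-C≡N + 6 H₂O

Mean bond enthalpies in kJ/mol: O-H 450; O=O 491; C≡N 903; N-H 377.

D(C-H) ≈ 404 kJ/mol

Let D be the C-H bond energy.
Σ(broken) = 8×D + 6×377 + 3×491 = 3735 + 8D
Σ(formed) = 2×903 + 2×D + 12×450 = 7206 + 2D
ΔH = Σ(broken) − Σ(formed) = (3735 + 8D) − (7206 + 2D) = −3471 + 6D
Setting this equal to −1047 kJ gives 6D = 2424, so D = 404 kJ/mol.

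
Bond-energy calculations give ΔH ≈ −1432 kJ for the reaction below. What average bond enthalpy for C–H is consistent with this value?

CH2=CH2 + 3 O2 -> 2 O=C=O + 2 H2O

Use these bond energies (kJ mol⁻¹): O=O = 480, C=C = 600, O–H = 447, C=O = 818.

D(C–H) ≈ 397 kJ/mol

Let D be the C–H bond energy.
Σ(broken) = 4×D + 1×600 + 3×480 = 2040 + 4D
Σ(formed) = 4×818 + 4×447 = 5060
ΔH = Σ(broken) − Σ(formed) = (2040 + 4D) − (5060) = −3020 + 4D
Setting this equal to −1432 kJ gives 4D = 1588, so D = 397 kJ/mol.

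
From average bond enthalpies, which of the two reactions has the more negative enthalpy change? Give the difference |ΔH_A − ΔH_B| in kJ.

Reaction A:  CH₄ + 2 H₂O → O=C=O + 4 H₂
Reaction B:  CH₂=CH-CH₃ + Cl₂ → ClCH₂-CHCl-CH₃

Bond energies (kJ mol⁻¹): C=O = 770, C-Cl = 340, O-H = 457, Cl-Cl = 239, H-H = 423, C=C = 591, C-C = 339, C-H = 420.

Reaction A:
  Bonds broken (reactants):
    C-H: 4 × 420 = 1680
    O-H: 4 × 457 = 1828
    Σ(broken) = 3508 kJ
  Bonds formed (products):
    C=O: 2 × 770 = 1540
    H-H: 4 × 423 = 1692
    Σ(formed) = 3232 kJ
  ΔH_A = 3508 − 3232 = +276 kJ
Reaction B:
  Bonds broken (reactants):
    C-C: 1 × 339 = 339
    C-H: 6 × 420 = 2520
    C=C: 1 × 591 = 591
    Cl-Cl: 1 × 239 = 239
    Σ(broken) = 3689 kJ
  Bonds formed (products):
    C-C: 2 × 339 = 678
    C-Cl: 2 × 340 = 680
    C-H: 6 × 420 = 2520
    Σ(formed) = 3878 kJ
  ΔH_B = 3689 − 3878 = −189 kJ
ΔH_A − ΔH_B = +465 kJ, so reaction B has the more negative ΔH; |ΔH_A − ΔH_B| = 465 kJ.

Reaction B, by 465 kJ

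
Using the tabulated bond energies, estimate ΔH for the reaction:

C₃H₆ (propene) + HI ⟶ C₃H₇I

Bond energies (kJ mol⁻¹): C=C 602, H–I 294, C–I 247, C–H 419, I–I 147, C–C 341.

Bonds broken (reactants):
  C–C: 1 × 341 = 341
  C–H: 6 × 419 = 2514
  C=C: 1 × 602 = 602
  H–I: 1 × 294 = 294
  Σ(broken) = 3751 kJ
Bonds formed (products):
  C–C: 2 × 341 = 682
  C–H: 7 × 419 = 2933
  C–I: 1 × 247 = 247
  Σ(formed) = 3862 kJ
ΔH = Σ(broken) − Σ(formed) = 3751 − 3862 = −111 kJ

ΔH ≈ −111 kJ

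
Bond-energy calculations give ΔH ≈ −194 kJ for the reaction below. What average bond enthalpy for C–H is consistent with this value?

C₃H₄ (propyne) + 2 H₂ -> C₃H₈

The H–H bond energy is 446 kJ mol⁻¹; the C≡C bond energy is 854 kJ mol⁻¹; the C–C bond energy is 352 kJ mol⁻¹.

D(C–H) ≈ 397 kJ/mol

Let D be the C–H bond energy.
Σ(broken) = 1×854 + 1×352 + 4×D + 2×446 = 2098 + 4D
Σ(formed) = 2×352 + 8×D = 704 + 8D
ΔH = Σ(broken) − Σ(formed) = (2098 + 4D) − (704 + 8D) = +1394 − 4D
Setting this equal to −194 kJ gives 4D = 1588, so D = 397 kJ/mol.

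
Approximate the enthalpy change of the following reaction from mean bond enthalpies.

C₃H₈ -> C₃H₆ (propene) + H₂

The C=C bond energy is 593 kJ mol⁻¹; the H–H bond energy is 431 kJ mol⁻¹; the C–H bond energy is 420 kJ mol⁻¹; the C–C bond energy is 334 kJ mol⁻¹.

ΔH ≈ +150 kJ

Bonds broken (reactants):
  C–C: 2 × 334 = 668
  C–H: 8 × 420 = 3360
  Σ(broken) = 4028 kJ
Bonds formed (products):
  C–C: 1 × 334 = 334
  C–H: 6 × 420 = 2520
  C=C: 1 × 593 = 593
  H–H: 1 × 431 = 431
  Σ(formed) = 3878 kJ
ΔH = Σ(broken) − Σ(formed) = 4028 − 3878 = +150 kJ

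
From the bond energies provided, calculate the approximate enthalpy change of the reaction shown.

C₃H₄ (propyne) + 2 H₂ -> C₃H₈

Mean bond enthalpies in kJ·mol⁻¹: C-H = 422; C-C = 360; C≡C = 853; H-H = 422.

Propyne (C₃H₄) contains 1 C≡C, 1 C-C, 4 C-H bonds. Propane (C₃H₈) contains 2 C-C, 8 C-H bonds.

Bonds broken (reactants):
  C≡C: 1 × 853 = 853
  C-C: 1 × 360 = 360
  C-H: 4 × 422 = 1688
  H-H: 2 × 422 = 844
  Σ(broken) = 3745 kJ
Bonds formed (products):
  C-C: 2 × 360 = 720
  C-H: 8 × 422 = 3376
  Σ(formed) = 4096 kJ
ΔH = Σ(broken) − Σ(formed) = 3745 − 4096 = −351 kJ

ΔH ≈ −351 kJ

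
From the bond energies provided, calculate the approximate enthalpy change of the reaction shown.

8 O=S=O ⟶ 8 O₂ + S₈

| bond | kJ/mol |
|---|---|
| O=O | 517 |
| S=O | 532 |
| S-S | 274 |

ΔH ≈ +2184 kJ

Bonds broken (reactants):
  S=O: 16 × 532 = 8512
  Σ(broken) = 8512 kJ
Bonds formed (products):
  O=O: 8 × 517 = 4136
  S-S: 8 × 274 = 2192
  Σ(formed) = 6328 kJ
ΔH = Σ(broken) − Σ(formed) = 8512 − 6328 = +2184 kJ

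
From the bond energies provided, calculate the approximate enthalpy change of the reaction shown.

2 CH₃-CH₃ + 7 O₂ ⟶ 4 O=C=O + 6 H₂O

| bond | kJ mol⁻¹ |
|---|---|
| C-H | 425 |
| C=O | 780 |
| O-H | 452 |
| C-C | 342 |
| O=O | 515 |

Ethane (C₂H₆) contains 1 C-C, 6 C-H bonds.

Bonds broken (reactants):
  C-C: 2 × 342 = 684
  C-H: 12 × 425 = 5100
  O=O: 7 × 515 = 3605
  Σ(broken) = 9389 kJ
Bonds formed (products):
  C=O: 8 × 780 = 6240
  O-H: 12 × 452 = 5424
  Σ(formed) = 11664 kJ
ΔH = Σ(broken) − Σ(formed) = 9389 − 11664 = −2275 kJ

ΔH ≈ −2275 kJ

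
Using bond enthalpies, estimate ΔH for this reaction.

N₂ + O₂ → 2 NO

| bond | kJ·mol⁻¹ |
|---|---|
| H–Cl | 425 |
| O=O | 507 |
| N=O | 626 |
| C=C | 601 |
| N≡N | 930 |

Bonds broken (reactants):
  N≡N: 1 × 930 = 930
  O=O: 1 × 507 = 507
  Σ(broken) = 1437 kJ
Bonds formed (products):
  N=O: 2 × 626 = 1252
  Σ(formed) = 1252 kJ
ΔH = Σ(broken) − Σ(formed) = 1437 − 1252 = +185 kJ

ΔH ≈ +185 kJ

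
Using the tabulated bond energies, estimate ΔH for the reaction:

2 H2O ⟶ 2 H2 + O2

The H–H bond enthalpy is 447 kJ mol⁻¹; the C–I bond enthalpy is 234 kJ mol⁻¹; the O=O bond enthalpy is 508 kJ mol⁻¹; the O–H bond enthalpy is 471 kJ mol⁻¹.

ΔH ≈ +482 kJ

Bonds broken (reactants):
  O–H: 4 × 471 = 1884
  Σ(broken) = 1884 kJ
Bonds formed (products):
  H–H: 2 × 447 = 894
  O=O: 1 × 508 = 508
  Σ(formed) = 1402 kJ
ΔH = Σ(broken) − Σ(formed) = 1884 − 1402 = +482 kJ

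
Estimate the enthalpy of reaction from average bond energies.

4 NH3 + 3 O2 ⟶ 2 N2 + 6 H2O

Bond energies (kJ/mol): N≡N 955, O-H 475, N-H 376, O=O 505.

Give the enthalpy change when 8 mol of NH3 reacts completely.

ΔH = −3166 kJ

Bonds broken (reactants):
  N-H: 12 × 376 = 4512
  O=O: 3 × 505 = 1515
  Σ(broken) = 6027 kJ
Bonds formed (products):
  N≡N: 2 × 955 = 1910
  O-H: 12 × 475 = 5700
  Σ(formed) = 7610 kJ
ΔH = Σ(broken) − Σ(formed) = 6027 − 7610 = −1583 kJ
For 2× the reaction as written: 2 × (−1583) = −3166 kJ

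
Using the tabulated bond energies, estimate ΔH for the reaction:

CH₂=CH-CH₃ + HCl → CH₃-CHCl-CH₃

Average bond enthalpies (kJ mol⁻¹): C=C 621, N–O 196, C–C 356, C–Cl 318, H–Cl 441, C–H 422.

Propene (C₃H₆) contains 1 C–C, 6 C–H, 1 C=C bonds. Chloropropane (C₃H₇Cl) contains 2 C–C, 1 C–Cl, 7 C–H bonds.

Bonds broken (reactants):
  C–C: 1 × 356 = 356
  C–H: 6 × 422 = 2532
  C=C: 1 × 621 = 621
  H–Cl: 1 × 441 = 441
  Σ(broken) = 3950 kJ
Bonds formed (products):
  C–C: 2 × 356 = 712
  C–Cl: 1 × 318 = 318
  C–H: 7 × 422 = 2954
  Σ(formed) = 3984 kJ
ΔH = Σ(broken) − Σ(formed) = 3950 − 3984 = −34 kJ

ΔH ≈ −34 kJ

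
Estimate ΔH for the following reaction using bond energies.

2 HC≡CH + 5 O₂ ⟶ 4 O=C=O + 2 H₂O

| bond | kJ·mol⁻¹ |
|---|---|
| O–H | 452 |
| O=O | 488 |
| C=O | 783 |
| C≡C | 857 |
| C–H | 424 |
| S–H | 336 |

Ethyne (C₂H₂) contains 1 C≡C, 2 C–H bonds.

ΔH ≈ −2222 kJ

Bonds broken (reactants):
  C≡C: 2 × 857 = 1714
  C–H: 4 × 424 = 1696
  O=O: 5 × 488 = 2440
  Σ(broken) = 5850 kJ
Bonds formed (products):
  C=O: 8 × 783 = 6264
  O–H: 4 × 452 = 1808
  Σ(formed) = 8072 kJ
ΔH = Σ(broken) − Σ(formed) = 5850 − 8072 = −2222 kJ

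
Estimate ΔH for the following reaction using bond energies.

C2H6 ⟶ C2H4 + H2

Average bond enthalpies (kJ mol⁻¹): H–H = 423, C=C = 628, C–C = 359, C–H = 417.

ΔH ≈ +142 kJ

Bonds broken (reactants):
  C–C: 1 × 359 = 359
  C–H: 6 × 417 = 2502
  Σ(broken) = 2861 kJ
Bonds formed (products):
  C–H: 4 × 417 = 1668
  C=C: 1 × 628 = 628
  H–H: 1 × 423 = 423
  Σ(formed) = 2719 kJ
ΔH = Σ(broken) − Σ(formed) = 2861 − 2719 = +142 kJ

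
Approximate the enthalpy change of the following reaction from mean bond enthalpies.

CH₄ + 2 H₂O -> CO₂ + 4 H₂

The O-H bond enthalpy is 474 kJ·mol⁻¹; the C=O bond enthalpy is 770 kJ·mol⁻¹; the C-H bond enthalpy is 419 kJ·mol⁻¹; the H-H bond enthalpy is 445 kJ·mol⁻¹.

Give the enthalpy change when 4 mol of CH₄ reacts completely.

ΔH = +1008 kJ

Bonds broken (reactants):
  C-H: 4 × 419 = 1676
  O-H: 4 × 474 = 1896
  Σ(broken) = 3572 kJ
Bonds formed (products):
  C=O: 2 × 770 = 1540
  H-H: 4 × 445 = 1780
  Σ(formed) = 3320 kJ
ΔH = Σ(broken) − Σ(formed) = 3572 − 3320 = +252 kJ
For 4× the reaction as written: 4 × (+252) = +1008 kJ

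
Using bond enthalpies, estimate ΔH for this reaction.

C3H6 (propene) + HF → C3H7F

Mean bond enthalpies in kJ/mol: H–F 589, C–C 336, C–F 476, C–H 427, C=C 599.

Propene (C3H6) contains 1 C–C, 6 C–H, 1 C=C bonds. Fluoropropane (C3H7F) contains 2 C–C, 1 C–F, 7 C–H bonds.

ΔH ≈ −51 kJ

Bonds broken (reactants):
  C–C: 1 × 336 = 336
  C–H: 6 × 427 = 2562
  C=C: 1 × 599 = 599
  H–F: 1 × 589 = 589
  Σ(broken) = 4086 kJ
Bonds formed (products):
  C–C: 2 × 336 = 672
  C–F: 1 × 476 = 476
  C–H: 7 × 427 = 2989
  Σ(formed) = 4137 kJ
ΔH = Σ(broken) − Σ(formed) = 4086 − 4137 = −51 kJ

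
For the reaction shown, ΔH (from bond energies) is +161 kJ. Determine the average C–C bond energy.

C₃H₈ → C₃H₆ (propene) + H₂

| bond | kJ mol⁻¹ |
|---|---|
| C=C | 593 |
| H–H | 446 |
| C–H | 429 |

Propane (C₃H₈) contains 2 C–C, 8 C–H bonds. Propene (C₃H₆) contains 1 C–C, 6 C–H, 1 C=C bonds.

D(C–C) ≈ 342 kJ/mol

Let D be the C–C bond energy.
Σ(broken) = 2×D + 8×429 = 3432 + 2D
Σ(formed) = 1×D + 6×429 + 1×593 + 1×446 = 3613 + D
ΔH = Σ(broken) − Σ(formed) = (3432 + 2D) − (3613 + D) = −181 + D
Setting this equal to +161 kJ gives D = 342 kJ/mol.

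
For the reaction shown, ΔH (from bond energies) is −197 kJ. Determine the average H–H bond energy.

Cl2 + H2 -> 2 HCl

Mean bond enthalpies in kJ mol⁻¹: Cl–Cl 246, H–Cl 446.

D(H–H) ≈ 449 kJ/mol

Let D be the H–H bond energy.
Σ(broken) = 1×246 + 1×D = 246 + D
Σ(formed) = 2×446 = 892
ΔH = Σ(broken) − Σ(formed) = (246 + D) − (892) = −646 + D
Setting this equal to −197 kJ gives D = 449 kJ/mol.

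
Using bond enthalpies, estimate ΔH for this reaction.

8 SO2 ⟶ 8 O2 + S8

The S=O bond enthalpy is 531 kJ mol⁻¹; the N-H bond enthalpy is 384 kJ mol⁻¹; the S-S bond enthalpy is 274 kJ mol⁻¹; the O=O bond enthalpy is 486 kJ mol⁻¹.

ΔH ≈ +2416 kJ

Bonds broken (reactants):
  S=O: 16 × 531 = 8496
  Σ(broken) = 8496 kJ
Bonds formed (products):
  O=O: 8 × 486 = 3888
  S-S: 8 × 274 = 2192
  Σ(formed) = 6080 kJ
ΔH = Σ(broken) − Σ(formed) = 8496 − 6080 = +2416 kJ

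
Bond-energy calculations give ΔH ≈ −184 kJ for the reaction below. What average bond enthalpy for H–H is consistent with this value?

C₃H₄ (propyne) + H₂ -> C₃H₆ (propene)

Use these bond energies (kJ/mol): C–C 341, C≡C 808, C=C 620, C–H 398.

D(H–H) ≈ 424 kJ/mol

Let D be the H–H bond energy.
Σ(broken) = 1×808 + 1×341 + 4×398 + 1×D = 2741 + D
Σ(formed) = 1×341 + 6×398 + 1×620 = 3349
ΔH = Σ(broken) − Σ(formed) = (2741 + D) − (3349) = −608 + D
Setting this equal to −184 kJ gives D = 424 kJ/mol.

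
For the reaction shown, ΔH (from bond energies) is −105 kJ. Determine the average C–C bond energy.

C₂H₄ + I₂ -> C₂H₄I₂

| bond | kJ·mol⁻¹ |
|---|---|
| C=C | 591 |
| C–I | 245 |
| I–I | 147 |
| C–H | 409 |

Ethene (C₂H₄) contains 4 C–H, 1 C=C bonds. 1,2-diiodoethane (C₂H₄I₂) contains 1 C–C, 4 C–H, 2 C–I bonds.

D(C–C) ≈ 353 kJ/mol

Let D be the C–C bond energy.
Σ(broken) = 4×409 + 1×591 + 1×147 = 2374
Σ(formed) = 1×D + 4×409 + 2×245 = 2126 + D
ΔH = Σ(broken) − Σ(formed) = (2374) − (2126 + D) = +248 − D
Setting this equal to −105 kJ gives D = 353 kJ/mol.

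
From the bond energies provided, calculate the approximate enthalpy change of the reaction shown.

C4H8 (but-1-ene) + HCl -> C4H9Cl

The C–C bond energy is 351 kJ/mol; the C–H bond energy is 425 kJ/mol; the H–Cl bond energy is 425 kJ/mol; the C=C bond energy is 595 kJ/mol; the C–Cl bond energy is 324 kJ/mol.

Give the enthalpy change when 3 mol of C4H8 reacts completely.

ΔH = −240 kJ

Bonds broken (reactants):
  C–C: 2 × 351 = 702
  C–H: 8 × 425 = 3400
  C=C: 1 × 595 = 595
  H–Cl: 1 × 425 = 425
  Σ(broken) = 5122 kJ
Bonds formed (products):
  C–C: 3 × 351 = 1053
  C–Cl: 1 × 324 = 324
  C–H: 9 × 425 = 3825
  Σ(formed) = 5202 kJ
ΔH = Σ(broken) − Σ(formed) = 5122 − 5202 = −80 kJ
For 3× the reaction as written: 3 × (−80) = −240 kJ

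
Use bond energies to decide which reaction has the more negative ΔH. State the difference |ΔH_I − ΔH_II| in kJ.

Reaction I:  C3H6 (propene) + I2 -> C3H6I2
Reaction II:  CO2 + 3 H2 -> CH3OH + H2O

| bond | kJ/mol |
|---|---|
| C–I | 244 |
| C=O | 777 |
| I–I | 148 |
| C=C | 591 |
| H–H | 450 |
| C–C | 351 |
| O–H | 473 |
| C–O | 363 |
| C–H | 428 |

Reaction II, by 62 kJ

Reaction I:
  Bonds broken (reactants):
    C–C: 1 × 351 = 351
    C–H: 6 × 428 = 2568
    C=C: 1 × 591 = 591
    I–I: 1 × 148 = 148
    Σ(broken) = 3658 kJ
  Bonds formed (products):
    C–C: 2 × 351 = 702
    C–H: 6 × 428 = 2568
    C–I: 2 × 244 = 488
    Σ(formed) = 3758 kJ
  ΔH_I = 3658 − 3758 = −100 kJ
Reaction II:
  Bonds broken (reactants):
    C=O: 2 × 777 = 1554
    H–H: 3 × 450 = 1350
    Σ(broken) = 2904 kJ
  Bonds formed (products):
    C–H: 3 × 428 = 1284
    C–O: 1 × 363 = 363
    O–H: 3 × 473 = 1419
    Σ(formed) = 3066 kJ
  ΔH_II = 2904 − 3066 = −162 kJ
ΔH_I − ΔH_II = +62 kJ, so reaction II has the more negative ΔH; |ΔH_I − ΔH_II| = 62 kJ.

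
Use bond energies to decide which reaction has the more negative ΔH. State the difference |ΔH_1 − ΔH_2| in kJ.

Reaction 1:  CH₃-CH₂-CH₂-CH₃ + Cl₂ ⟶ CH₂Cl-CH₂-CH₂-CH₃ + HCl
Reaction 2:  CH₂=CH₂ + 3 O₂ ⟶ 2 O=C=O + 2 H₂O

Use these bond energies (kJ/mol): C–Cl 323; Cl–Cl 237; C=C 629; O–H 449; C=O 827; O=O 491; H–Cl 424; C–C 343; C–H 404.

Reaction 1:
  Bonds broken (reactants):
    C–C: 3 × 343 = 1029
    C–H: 10 × 404 = 4040
    Cl–Cl: 1 × 237 = 237
    Σ(broken) = 5306 kJ
  Bonds formed (products):
    C–C: 3 × 343 = 1029
    C–Cl: 1 × 323 = 323
    C–H: 9 × 404 = 3636
    H–Cl: 1 × 424 = 424
    Σ(formed) = 5412 kJ
  ΔH_1 = 5306 − 5412 = −106 kJ
Reaction 2:
  Bonds broken (reactants):
    C–H: 4 × 404 = 1616
    C=C: 1 × 629 = 629
    O=O: 3 × 491 = 1473
    Σ(broken) = 3718 kJ
  Bonds formed (products):
    C=O: 4 × 827 = 3308
    O–H: 4 × 449 = 1796
    Σ(formed) = 5104 kJ
  ΔH_2 = 3718 − 5104 = −1386 kJ
ΔH_1 − ΔH_2 = +1280 kJ, so reaction 2 has the more negative ΔH; |ΔH_1 − ΔH_2| = 1280 kJ.

Reaction 2, by 1280 kJ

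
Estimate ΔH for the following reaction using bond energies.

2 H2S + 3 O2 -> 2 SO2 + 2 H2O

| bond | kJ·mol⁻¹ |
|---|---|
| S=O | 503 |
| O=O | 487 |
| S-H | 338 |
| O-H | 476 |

ΔH ≈ −1103 kJ

Bonds broken (reactants):
  O=O: 3 × 487 = 1461
  S-H: 4 × 338 = 1352
  Σ(broken) = 2813 kJ
Bonds formed (products):
  O-H: 4 × 476 = 1904
  S=O: 4 × 503 = 2012
  Σ(formed) = 3916 kJ
ΔH = Σ(broken) − Σ(formed) = 2813 − 3916 = −1103 kJ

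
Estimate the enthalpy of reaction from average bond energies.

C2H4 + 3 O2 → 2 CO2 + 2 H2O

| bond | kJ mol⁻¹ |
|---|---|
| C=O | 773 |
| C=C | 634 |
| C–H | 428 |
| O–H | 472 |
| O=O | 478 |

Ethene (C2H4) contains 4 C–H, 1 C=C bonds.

Bonds broken (reactants):
  C–H: 4 × 428 = 1712
  C=C: 1 × 634 = 634
  O=O: 3 × 478 = 1434
  Σ(broken) = 3780 kJ
Bonds formed (products):
  C=O: 4 × 773 = 3092
  O–H: 4 × 472 = 1888
  Σ(formed) = 4980 kJ
ΔH = Σ(broken) − Σ(formed) = 3780 − 4980 = −1200 kJ

ΔH ≈ −1200 kJ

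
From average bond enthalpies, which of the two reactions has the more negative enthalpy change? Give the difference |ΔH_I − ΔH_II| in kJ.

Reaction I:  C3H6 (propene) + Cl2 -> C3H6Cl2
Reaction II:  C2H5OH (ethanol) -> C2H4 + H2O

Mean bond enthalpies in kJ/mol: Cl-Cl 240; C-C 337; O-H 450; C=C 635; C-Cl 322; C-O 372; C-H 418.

Reaction I, by 148 kJ

Reaction I:
  Bonds broken (reactants):
    C-C: 1 × 337 = 337
    C-H: 6 × 418 = 2508
    C=C: 1 × 635 = 635
    Cl-Cl: 1 × 240 = 240
    Σ(broken) = 3720 kJ
  Bonds formed (products):
    C-C: 2 × 337 = 674
    C-Cl: 2 × 322 = 644
    C-H: 6 × 418 = 2508
    Σ(formed) = 3826 kJ
  ΔH_I = 3720 − 3826 = −106 kJ
Reaction II:
  Bonds broken (reactants):
    C-C: 1 × 337 = 337
    C-H: 5 × 418 = 2090
    C-O: 1 × 372 = 372
    O-H: 1 × 450 = 450
    Σ(broken) = 3249 kJ
  Bonds formed (products):
    C-H: 4 × 418 = 1672
    C=C: 1 × 635 = 635
    O-H: 2 × 450 = 900
    Σ(formed) = 3207 kJ
  ΔH_II = 3249 − 3207 = +42 kJ
ΔH_I − ΔH_II = −148 kJ, so reaction I has the more negative ΔH; |ΔH_I − ΔH_II| = 148 kJ.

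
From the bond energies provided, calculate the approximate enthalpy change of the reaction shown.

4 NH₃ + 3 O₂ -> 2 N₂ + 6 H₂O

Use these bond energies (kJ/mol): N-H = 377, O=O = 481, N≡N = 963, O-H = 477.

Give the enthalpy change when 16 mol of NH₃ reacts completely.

ΔH = −6732 kJ

Bonds broken (reactants):
  N-H: 12 × 377 = 4524
  O=O: 3 × 481 = 1443
  Σ(broken) = 5967 kJ
Bonds formed (products):
  N≡N: 2 × 963 = 1926
  O-H: 12 × 477 = 5724
  Σ(formed) = 7650 kJ
ΔH = Σ(broken) − Σ(formed) = 5967 − 7650 = −1683 kJ
For 4× the reaction as written: 4 × (−1683) = −6732 kJ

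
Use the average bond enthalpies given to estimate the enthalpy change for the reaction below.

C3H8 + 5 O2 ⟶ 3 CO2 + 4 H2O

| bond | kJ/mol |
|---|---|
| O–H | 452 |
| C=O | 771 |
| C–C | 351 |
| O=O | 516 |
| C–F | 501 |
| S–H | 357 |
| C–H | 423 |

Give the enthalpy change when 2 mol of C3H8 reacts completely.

Bonds broken (reactants):
  C–C: 2 × 351 = 702
  C–H: 8 × 423 = 3384
  O=O: 5 × 516 = 2580
  Σ(broken) = 6666 kJ
Bonds formed (products):
  C=O: 6 × 771 = 4626
  O–H: 8 × 452 = 3616
  Σ(formed) = 8242 kJ
ΔH = Σ(broken) − Σ(formed) = 6666 − 8242 = −1576 kJ
For 2× the reaction as written: 2 × (−1576) = −3152 kJ

ΔH = −3152 kJ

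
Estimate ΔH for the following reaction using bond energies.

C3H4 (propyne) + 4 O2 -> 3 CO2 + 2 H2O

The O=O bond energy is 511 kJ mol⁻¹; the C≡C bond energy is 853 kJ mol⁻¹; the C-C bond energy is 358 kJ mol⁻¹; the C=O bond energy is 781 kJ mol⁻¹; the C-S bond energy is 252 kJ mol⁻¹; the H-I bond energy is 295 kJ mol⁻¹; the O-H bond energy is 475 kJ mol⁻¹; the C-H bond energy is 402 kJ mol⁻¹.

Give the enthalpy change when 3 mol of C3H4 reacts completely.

Bonds broken (reactants):
  C≡C: 1 × 853 = 853
  C-C: 1 × 358 = 358
  C-H: 4 × 402 = 1608
  O=O: 4 × 511 = 2044
  Σ(broken) = 4863 kJ
Bonds formed (products):
  C=O: 6 × 781 = 4686
  O-H: 4 × 475 = 1900
  Σ(formed) = 6586 kJ
ΔH = Σ(broken) − Σ(formed) = 4863 − 6586 = −1723 kJ
For 3× the reaction as written: 3 × (−1723) = −5169 kJ

ΔH = −5169 kJ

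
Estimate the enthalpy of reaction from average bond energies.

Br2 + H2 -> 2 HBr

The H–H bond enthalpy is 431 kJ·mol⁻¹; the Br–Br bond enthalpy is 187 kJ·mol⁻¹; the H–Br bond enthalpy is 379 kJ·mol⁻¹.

ΔH ≈ −140 kJ

Bonds broken (reactants):
  Br–Br: 1 × 187 = 187
  H–H: 1 × 431 = 431
  Σ(broken) = 618 kJ
Bonds formed (products):
  H–Br: 2 × 379 = 758
  Σ(formed) = 758 kJ
ΔH = Σ(broken) − Σ(formed) = 618 − 758 = −140 kJ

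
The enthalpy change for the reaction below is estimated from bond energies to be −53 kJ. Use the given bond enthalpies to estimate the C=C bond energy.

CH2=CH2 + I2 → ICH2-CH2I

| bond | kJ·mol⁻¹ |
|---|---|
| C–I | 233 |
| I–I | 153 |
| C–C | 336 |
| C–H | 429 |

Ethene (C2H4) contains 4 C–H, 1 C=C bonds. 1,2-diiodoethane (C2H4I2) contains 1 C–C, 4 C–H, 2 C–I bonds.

D(C=C) ≈ 596 kJ/mol

Let D be the C=C bond energy.
Σ(broken) = 4×429 + 1×D + 1×153 = 1869 + D
Σ(formed) = 1×336 + 4×429 + 2×233 = 2518
ΔH = Σ(broken) − Σ(formed) = (1869 + D) − (2518) = −649 + D
Setting this equal to −53 kJ gives D = 596 kJ/mol.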